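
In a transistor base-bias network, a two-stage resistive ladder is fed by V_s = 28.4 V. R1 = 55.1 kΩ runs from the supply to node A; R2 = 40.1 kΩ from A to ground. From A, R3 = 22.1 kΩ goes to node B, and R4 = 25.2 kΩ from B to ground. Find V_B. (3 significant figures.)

V_B ≈ 4.28 V

Node A sees R2 in parallel with the series input of stage 2, R3 + R4 = 47.30 kΩ.
R2 ‖ (R3+R4) = 21.70 kΩ.
V_A = 28.4 × 21.70/(55.1 + 21.70) = 8.025 V.
Then the unloaded second divider: V_B = V_A × R4/(R3+R4) = 8.025 × 0.5328 = 4.275 V.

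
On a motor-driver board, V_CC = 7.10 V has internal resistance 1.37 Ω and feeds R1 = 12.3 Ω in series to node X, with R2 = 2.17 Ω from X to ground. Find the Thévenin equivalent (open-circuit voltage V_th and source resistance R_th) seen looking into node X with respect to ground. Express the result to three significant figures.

V_th ≈ 0.973 V, R_th ≈ 1.87 Ω

R1' = 1.37 + 12.3 = 13.67 Ω (source resistance + R1).
Open-circuit (no load on X): V_th = V_CC · R2/(R1' + R2) = 7.10 × 2.17/(13.67 + 2.17) = 0.9727 V.
Looking into X with the source shorted: R_th = R1'·R2/(R1'+R2) = 13.67 × 2.17/15.84 = 1.873 Ω.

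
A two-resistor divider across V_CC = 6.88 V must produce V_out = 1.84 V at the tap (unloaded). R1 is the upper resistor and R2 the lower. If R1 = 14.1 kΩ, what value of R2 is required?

V_out/V_CC = R2/(R1+R2) = 0.2674.
So R2 = R1 · V_out/(V_CC − V_out) = 14.1 × 1.84/(6.88 − 1.84) = 14.1 × 0.3651 = 5.148 kΩ.

R2 ≈ 5.15 kΩ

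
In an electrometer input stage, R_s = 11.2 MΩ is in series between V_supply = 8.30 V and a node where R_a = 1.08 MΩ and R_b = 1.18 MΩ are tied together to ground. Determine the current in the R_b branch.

I ≈ 0.337 µA

Parallel bank: R_p = 1/(1/1.08 + 1/1.18) = 0.5639 MΩ.
Node voltage V_A = V_supply · R_p/(R_s + R_p) = 8.30 × 0.04793 = 0.3979 V.
Branch current I = V_A/R_b = 0.3979/1.18 = 0.3372 µA.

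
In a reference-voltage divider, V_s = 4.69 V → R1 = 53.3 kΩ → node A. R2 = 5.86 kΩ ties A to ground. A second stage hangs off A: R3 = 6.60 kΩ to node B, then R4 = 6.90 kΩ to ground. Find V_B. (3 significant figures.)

Looking into the second stage from A: R3 + R4 = 13.50 kΩ appears in parallel with R2.
R2 ‖ (R3+R4) = 4.086 kΩ.
V_A = 4.69 × 4.086/(53.3 + 4.086) = 0.3340 V.
Then the unloaded second divider: V_B = V_A × R4/(R3+R4) = 0.3340 × 0.5111 = 0.1707 V.

V_B ≈ 0.171 V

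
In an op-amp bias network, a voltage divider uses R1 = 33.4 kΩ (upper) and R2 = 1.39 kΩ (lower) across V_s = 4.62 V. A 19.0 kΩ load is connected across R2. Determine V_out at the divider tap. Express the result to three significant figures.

V_out ≈ 0.172 V

First combine the lower leg with the load: R2 ‖ R_L = 1.295 kΩ.
Voltage divider with the loaded lower leg: V_out = 4.62 × 1.295/(33.4 + 1.295) = 4.62 × 0.03733 = 0.1725 V.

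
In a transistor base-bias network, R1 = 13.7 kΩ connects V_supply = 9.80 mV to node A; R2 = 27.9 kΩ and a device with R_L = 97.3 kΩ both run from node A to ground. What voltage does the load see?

The load sits in parallel with R2, giving an effective lower resistance R2' = R2·R_L/(R2+R_L) = 21.68 kΩ.
Voltage divider with the loaded lower leg: V_out = 9.80 × 21.68/(13.7 + 21.68) = 9.80 × 0.6128 = 6.005 mV.

V_out ≈ 6.01 mV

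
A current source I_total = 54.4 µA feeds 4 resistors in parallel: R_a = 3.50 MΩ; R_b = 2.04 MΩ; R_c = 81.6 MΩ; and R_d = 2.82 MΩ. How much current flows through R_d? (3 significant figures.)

I ≈ 16.9 µA

Total conductance ΣG = 1/3.50 + 1/2.04 + 1/81.6 + 1/2.82 = 1.143 (units of 1/MΩ).
By the current-divider rule, I = I_total · G_k/ΣG = 54.4 × 0.3103 = 16.88 µA.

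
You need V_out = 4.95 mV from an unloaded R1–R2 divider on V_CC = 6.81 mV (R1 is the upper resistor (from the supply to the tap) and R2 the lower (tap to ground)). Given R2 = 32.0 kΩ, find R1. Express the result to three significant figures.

R1 ≈ 12.0 kΩ

V_out/V_CC = R2/(R1+R2) = 0.7269.
Rearranging, R1 = R2·(1−k)/k = 32.0 × 0.3758 = 12.02 kΩ.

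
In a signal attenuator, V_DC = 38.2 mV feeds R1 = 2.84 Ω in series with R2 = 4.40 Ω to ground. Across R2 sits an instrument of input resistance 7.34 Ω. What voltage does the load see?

The load sits in parallel with R2, giving an effective lower resistance R2' = R2·R_L/(R2+R_L) = 2.751 Ω.
Voltage divider with the loaded lower leg: V_out = 38.2 × 2.751/(2.84 + 2.751) = 38.2 × 0.4920 = 18.80 mV.

V_out ≈ 18.8 mV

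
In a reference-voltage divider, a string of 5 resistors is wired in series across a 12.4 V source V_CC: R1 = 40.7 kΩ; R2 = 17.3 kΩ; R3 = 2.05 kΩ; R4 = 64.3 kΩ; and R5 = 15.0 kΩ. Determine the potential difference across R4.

V ≈ 5.72 V

Series total: ΣR = 40.7 + 17.3 + 2.05 + 64.3 + 15.0 = 139.3 kΩ.
V = V_CC · R/ΣR = 12.4 × 0.4614 = 5.722 V.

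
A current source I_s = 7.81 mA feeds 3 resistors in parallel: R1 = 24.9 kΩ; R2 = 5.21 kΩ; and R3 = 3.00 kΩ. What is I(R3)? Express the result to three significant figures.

I ≈ 4.60 mA

ΣG = 1/24.9 + 1/5.21 + 1/3.00 = 0.5654.
Current divider: I(R3) = I_s · G_k/ΣG = 7.81 × (0.3333/0.5654) = 7.81 × 0.5895 = 4.604 mA.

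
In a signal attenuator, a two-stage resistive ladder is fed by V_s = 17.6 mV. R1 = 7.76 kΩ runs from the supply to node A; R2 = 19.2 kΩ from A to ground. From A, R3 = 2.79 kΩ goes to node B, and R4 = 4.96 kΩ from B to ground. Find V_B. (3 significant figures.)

V_B ≈ 4.68 mV

The second stage (R3 + R4 = 7.750 kΩ) loads node A in parallel with R2.
R2 ‖ (R3+R4) = 5.521 kΩ.
First divider: V_A = V_s · 5.521/(7.76 + 5.521) = 7.317 mV.
V_B = V_A × 0.6400 = 4.683 mV.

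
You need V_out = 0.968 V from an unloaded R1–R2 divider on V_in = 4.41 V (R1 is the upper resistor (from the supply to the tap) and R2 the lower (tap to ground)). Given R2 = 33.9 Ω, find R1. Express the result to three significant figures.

Required fraction k = V_out/V_in = 0.2195.
Rearranging, R1 = R2·(1−k)/k = 33.9 × 3.556 = 120.5 Ω.

R1 ≈ 121 Ω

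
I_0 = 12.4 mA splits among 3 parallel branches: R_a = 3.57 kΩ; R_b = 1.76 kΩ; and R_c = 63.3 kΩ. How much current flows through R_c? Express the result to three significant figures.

I ≈ 0.227 mA

Conductances: ΣG = 1/3.57 + 1/1.76 + 1/63.3 = 0.8641 (1/kΩ).
R_c takes the fraction G_k/ΣG = 0.01580/0.8641 = 0.01828, so I = 12.4 × 0.01828 = 0.2267 mA.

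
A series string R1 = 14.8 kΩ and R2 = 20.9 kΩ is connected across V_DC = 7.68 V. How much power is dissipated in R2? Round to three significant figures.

The common current is I = 7.68/35.70 = 0.2151 mA.
V(R2) = I·R = 4.496 V; P = V·I = 4.496 × 0.2151 = 0.9672 mW.

P ≈ 0.967 mW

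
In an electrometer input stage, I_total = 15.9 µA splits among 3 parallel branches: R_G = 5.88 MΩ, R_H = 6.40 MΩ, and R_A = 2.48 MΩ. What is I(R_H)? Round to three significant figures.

I ≈ 3.41 µA

Conductances: ΣG = 1/5.88 + 1/6.40 + 1/2.48 = 0.7295 (1/MΩ).
Current divider: I(R_H) = I_total · G_k/ΣG = 15.9 × (0.1562/0.7295) = 15.9 × 0.2142 = 3.405 µA.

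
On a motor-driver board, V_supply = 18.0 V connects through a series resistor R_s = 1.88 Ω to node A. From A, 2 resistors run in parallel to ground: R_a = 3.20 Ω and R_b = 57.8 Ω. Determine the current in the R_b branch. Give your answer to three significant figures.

I ≈ 0.192 A

Combine the parallel branches: R_p = (1/3.20 + 1/57.8)⁻¹ = 3.032 Ω.
V_A by voltage divider: V_A = 18.0 × 3.032/(1.88 + 3.032) = 11.11 V.
I(R_b) = V_A / R_b = 11.11/57.8 = 0.1922 A.
(Check via current divider: I_total = 3.664 A; share G_k/ΣG = 0.05246 → same result.)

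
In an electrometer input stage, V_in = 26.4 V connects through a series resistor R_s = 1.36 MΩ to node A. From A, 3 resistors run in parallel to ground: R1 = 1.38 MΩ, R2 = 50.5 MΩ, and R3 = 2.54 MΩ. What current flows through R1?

I ≈ 7.51 µA

Combine the parallel branches: R_p = (1/1.38 + 1/50.5 + 1/2.54)⁻¹ = 0.8786 MΩ.
Node voltage V_A = V_in · R_p/(R_s + R_p) = 26.4 × 0.3925 = 10.36 V.
Branch current I = V_A/R1 = 10.36/1.38 = 7.508 µA.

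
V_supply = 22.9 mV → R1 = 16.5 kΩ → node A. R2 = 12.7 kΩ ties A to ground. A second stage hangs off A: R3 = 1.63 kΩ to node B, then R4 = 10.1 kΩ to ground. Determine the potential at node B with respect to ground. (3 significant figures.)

V_B ≈ 5.32 mV

The second stage (R3 + R4 = 11.73 kΩ) loads node A in parallel with R2.
R2 ‖ (R3+R4) = 6.098 kΩ.
V_A = 22.9 × 6.098/(16.5 + 6.098) = 6.179 mV.
V_B = V_A × 0.8610 = 5.321 mV.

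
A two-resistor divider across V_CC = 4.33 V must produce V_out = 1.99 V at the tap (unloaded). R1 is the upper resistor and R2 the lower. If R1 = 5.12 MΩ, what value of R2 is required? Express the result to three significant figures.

Required fraction k = V_out/V_CC = 0.4596.
Rearranging, R2 = R1·k/(1−k) = 5.12 × 0.8504 = 4.354 MΩ.

R2 ≈ 4.35 MΩ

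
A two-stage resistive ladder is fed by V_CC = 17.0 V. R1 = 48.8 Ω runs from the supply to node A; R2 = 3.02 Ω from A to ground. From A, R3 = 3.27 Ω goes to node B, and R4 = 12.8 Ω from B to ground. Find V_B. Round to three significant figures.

V_B ≈ 0.670 V

The second stage (R3 + R4 = 16.07 Ω) loads node A in parallel with R2.
Effective lower resistance at A: R2 ‖ 16.07 = 2.542 Ω.
So V_A = 17.0 × 0.04952 = 0.8418 V.
Stage 2 is unloaded, so V_B = V_A · R4/(R3+R4) = 0.8418 × 12.8/16.07 = 0.6705 V.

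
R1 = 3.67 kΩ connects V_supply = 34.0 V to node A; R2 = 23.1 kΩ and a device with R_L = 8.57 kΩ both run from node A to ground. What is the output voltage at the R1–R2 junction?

V_out ≈ 21.4 V

R2 ‖ R_L = (23.1 × 8.57)/(23.1 + 8.57) = 6.251 kΩ.
Then V_out = V_supply · R2'/(R1 + R2') = 34.0 × 6.251/9.921 = 21.42 V.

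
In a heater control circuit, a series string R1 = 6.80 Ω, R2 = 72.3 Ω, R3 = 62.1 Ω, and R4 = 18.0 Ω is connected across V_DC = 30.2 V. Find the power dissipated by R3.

Series current I = V_DC/ΣR = 30.2/159.2 = 0.1897 A.
V(R3) = I·R = 11.78 V; P = V·I = 11.78 × 0.1897 = 2.235 W.

P ≈ 2.23 W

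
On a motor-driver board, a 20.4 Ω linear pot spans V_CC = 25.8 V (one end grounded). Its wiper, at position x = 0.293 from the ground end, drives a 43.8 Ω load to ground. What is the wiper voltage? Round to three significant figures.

The pot divides into 14.42 Ω above the wiper and 5.977 Ω below.
(x·R_p) ‖ R_L = 5.259 Ω.
V_out = 25.8 × 5.259/(14.42 + 5.259) = 6.894 V.
(Unloaded: V_out = x·V_CC = 7.56 V.)

V_out ≈ 6.89 V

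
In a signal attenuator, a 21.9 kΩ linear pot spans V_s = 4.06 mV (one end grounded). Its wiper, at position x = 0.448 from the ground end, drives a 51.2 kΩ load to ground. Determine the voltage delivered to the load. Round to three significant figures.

V_out ≈ 1.64 mV

Lower segment x·R_p = 9.811 kΩ; upper segment (1−x)·R_p = 12.09 kΩ.
(x·R_p) ‖ R_L = 8.233 kΩ.
V_out = 4.06 × 8.233/(12.09 + 8.233) = 1.645 mV.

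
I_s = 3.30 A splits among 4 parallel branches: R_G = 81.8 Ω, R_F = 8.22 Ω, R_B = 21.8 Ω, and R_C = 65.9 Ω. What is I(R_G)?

ΣG = 1/81.8 + 1/8.22 + 1/21.8 + 1/65.9 = 0.1949.
Current divider: I(R_G) = I_s · G_k/ΣG = 3.30 × (0.01222/0.1949) = 3.30 × 0.06272 = 0.2070 A.

I ≈ 0.207 A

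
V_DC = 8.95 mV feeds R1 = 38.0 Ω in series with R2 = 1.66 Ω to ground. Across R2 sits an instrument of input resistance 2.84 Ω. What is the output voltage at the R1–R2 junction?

V_out ≈ 0.240 mV

First combine the lower leg with the load: R2 ‖ R_L = 1.048 Ω.
Then V_out = V_DC · R2'/(R1 + R2') = 8.95 × 1.048/39.05 = 0.2401 mV.
(Unloaded it would be 0.375 mV; the load pulls it down.)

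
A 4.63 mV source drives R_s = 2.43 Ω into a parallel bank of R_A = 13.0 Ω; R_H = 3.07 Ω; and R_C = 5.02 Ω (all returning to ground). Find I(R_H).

Equivalent of the parallel group: R_p = 1.662 Ω.
Node voltage V_A = V_supply · R_p/(R_s + R_p) = 4.63 × 0.4061 = 1.880 mV.
I(R_H) = V_A / R_H = 1.880/3.07 = 0.6124 mA.

I ≈ 0.612 mA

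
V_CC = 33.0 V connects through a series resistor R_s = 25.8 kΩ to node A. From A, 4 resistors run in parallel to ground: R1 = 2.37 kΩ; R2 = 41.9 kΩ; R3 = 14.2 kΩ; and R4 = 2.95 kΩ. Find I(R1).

Combine the parallel branches: R_p = (1/2.37 + 1/41.9 + 1/14.2 + 1/2.95)⁻¹ = 1.169 kΩ.
V_A by voltage divider: V_A = 33.0 × 1.169/(25.8 + 1.169) = 1.431 V.
I(R1) = V_A / R1 = 1.431/2.37 = 0.6037 mA.

I ≈ 0.604 mA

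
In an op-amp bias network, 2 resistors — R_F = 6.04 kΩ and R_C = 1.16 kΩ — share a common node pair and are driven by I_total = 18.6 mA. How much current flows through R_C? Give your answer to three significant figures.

I ≈ 15.6 mA

For two parallel branches, I_k = I_total · (other R)/(sum of R).
So I = 18.6 × 6.04/7.200 = 15.60 mA.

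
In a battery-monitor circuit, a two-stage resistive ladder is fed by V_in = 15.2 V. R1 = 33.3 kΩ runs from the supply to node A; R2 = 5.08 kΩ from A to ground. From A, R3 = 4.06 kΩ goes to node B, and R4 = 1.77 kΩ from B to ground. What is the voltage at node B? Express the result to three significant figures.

V_B ≈ 0.348 V

Looking into the second stage from A: R3 + R4 = 5.830 kΩ appears in parallel with R2.
R2 ‖ (R3+R4) = 2.715 kΩ.
First divider: V_A = V_in · 2.715/(33.3 + 2.715) = 1.146 V.
Stage 2 is unloaded, so V_B = V_A · R4/(R3+R4) = 1.146 × 1.77/5.830 = 0.3478 V.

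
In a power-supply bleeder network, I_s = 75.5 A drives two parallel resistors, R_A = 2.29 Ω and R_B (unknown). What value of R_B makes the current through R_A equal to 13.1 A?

In a two-way split, I_A/I_s = R_B/(R_A + R_B).
With f = 0.1735, R_B = R_A · f/(1−f) = 2.29 × 0.2099 = 0.4808 Ω.

R_B ≈ 0.481 Ω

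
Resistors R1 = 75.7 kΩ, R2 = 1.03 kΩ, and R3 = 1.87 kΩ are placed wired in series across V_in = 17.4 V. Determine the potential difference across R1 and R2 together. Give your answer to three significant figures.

Total series resistance ΣR = 75.7 + 1.03 + 1.87 = 78.60 kΩ.
R_{R1..R2} = 75.7 + 1.03 = 76.73 kΩ.
By the voltage-divider rule, V = 17.4 × 76.73/78.60 = 16.99 V.

V ≈ 17.0 V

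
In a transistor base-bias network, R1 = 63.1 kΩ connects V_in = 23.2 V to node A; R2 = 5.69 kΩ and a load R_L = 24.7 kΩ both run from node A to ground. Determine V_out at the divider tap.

V_out ≈ 1.58 V

The load sits in parallel with R2, giving an effective lower resistance R2' = R2·R_L/(R2+R_L) = 4.625 kΩ.
Now apply the divider: V_out = 23.2 × 0.06829 = 1.584 V.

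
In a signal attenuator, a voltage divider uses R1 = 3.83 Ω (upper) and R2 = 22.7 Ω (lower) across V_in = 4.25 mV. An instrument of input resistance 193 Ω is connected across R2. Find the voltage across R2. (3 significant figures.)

V_out ≈ 3.58 mV

R2 ‖ R_L = (22.7 × 193)/(22.7 + 193) = 20.31 Ω.
Voltage divider with the loaded lower leg: V_out = 4.25 × 20.31/(3.83 + 20.31) = 4.25 × 0.8413 = 3.576 mV.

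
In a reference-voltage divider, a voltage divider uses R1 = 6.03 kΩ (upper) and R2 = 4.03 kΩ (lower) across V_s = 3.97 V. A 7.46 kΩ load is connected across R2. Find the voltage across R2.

V_out ≈ 1.20 V

First combine the lower leg with the load: R2 ‖ R_L = 2.617 kΩ.
Voltage divider with the loaded lower leg: V_out = 3.97 × 2.617/(6.03 + 2.617) = 3.97 × 0.3026 = 1.201 V.
(Unloaded it would be 1.59 V; the load pulls it down.)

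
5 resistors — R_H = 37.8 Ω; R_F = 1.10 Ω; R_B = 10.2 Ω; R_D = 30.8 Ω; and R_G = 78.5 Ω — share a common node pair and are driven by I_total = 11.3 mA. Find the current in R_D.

ΣG = 1/37.8 + 1/1.10 + 1/10.2 + 1/30.8 + 1/78.5 = 1.079.
Current divider: I(R_D) = I_total · G_k/ΣG = 11.3 × (0.03247/1.079) = 11.3 × 0.03010 = 0.3401 mA.

I ≈ 0.340 mA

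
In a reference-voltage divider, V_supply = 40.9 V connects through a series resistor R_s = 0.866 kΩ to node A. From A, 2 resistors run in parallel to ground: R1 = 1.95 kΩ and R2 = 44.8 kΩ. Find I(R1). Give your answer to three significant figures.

Parallel bank: R_p = 1/(1/1.95 + 1/44.8) = 1.869 kΩ.
V_A = 40.9 × 1.869/2.735 = 27.95 V.
I(R1) = V_A / R1 = 27.95/1.95 = 14.33 mA.
(Equivalently: I_total = 14.96 mA, then current-divider fraction G_k/ΣG = 0.9583.)

I ≈ 14.3 mA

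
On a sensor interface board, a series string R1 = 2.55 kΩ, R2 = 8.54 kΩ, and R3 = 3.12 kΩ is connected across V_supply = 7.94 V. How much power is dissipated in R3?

The common current is I = 7.94/14.21 = 0.5588 mA.
P(R3) = I²·R3 = (0.5588)² × 3.12 = 0.9741 mW.

P ≈ 0.974 mW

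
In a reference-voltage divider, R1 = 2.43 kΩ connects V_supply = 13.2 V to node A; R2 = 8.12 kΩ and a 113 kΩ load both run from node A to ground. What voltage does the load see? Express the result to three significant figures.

R2 ‖ R_L = (8.12 × 113)/(8.12 + 113) = 7.576 kΩ.
Then V_out = V_supply · R2'/(R1 + R2') = 13.2 × 7.576/10.01 = 9.994 V.
(Unloaded it would be 10.2 V; the load pulls it down.)

V_out ≈ 9.99 V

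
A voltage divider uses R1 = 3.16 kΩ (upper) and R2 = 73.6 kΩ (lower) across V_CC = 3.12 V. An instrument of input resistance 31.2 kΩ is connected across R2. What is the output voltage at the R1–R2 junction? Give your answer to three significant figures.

R2 ‖ R_L = (73.6 × 31.2)/(73.6 + 31.2) = 21.91 kΩ.
Voltage divider with the loaded lower leg: V_out = 3.12 × 21.91/(3.16 + 21.91) = 3.12 × 0.8740 = 2.727 V.

V_out ≈ 2.73 V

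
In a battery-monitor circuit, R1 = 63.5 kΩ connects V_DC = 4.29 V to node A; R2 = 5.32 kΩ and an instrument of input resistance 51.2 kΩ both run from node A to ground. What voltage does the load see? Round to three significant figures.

V_out ≈ 0.303 V

R2 ‖ R_L = (5.32 × 51.2)/(5.32 + 51.2) = 4.819 kΩ.
Then V_out = V_DC · R2'/(R1 + R2') = 4.29 × 4.819/68.32 = 0.3026 V.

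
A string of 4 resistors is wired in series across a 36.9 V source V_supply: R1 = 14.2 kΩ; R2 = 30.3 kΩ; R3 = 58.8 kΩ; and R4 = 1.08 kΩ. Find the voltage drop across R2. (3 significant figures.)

Series total: ΣR = 14.2 + 30.3 + 58.8 + 1.08 = 104.4 kΩ.
V = V_supply · R/ΣR = 36.9 × 0.2903 = 10.71 V.

V ≈ 10.7 V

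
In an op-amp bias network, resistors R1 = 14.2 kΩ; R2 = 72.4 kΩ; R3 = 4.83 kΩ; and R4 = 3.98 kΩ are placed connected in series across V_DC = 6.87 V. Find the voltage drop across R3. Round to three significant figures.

Total series resistance ΣR = 14.2 + 72.4 + 4.83 + 3.98 = 95.41 kΩ.
V = V_DC · R/ΣR = 6.87 × 0.05062 = 0.3478 V.

V ≈ 0.348 V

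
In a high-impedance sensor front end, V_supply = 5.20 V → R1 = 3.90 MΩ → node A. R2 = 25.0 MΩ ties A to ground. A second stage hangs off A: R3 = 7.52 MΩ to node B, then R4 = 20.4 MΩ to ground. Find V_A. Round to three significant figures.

V_A ≈ 4.01 V

Looking into the second stage from A: R3 + R4 = 27.92 MΩ appears in parallel with R2.
Effective lower resistance at A: R2 ‖ 27.92 = 13.19 MΩ.
V_A = 5.20 × 13.19/(3.90 + 13.19) = 4.013 V.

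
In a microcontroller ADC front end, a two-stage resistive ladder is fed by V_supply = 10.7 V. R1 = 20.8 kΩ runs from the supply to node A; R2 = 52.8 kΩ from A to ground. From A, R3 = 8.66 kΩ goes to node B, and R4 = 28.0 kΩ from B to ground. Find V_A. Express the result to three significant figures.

V_A ≈ 5.46 V

Looking into the second stage from A: R3 + R4 = 36.66 kΩ appears in parallel with R2.
Effective lower resistance at A: R2 ‖ 36.66 = 21.64 kΩ.
First divider: V_A = V_supply · 21.64/(20.8 + 21.64) = 5.456 V.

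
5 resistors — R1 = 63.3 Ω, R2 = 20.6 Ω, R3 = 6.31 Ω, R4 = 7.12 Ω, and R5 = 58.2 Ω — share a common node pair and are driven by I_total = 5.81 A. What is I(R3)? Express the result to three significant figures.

I ≈ 2.42 A

ΣG = 1/63.3 + 1/20.6 + 1/6.31 + 1/7.12 + 1/58.2 = 0.3805.
Current divider: I(R3) = I_total · G_k/ΣG = 5.81 × (0.1585/0.3805) = 5.81 × 0.4166 = 2.420 A.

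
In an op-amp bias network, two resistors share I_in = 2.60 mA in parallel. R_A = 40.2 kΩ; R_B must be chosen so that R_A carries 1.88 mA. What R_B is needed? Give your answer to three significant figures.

Two-branch current divider: I_A = I_in · R_B/(R_A + R_B).
1.88/2.60 = R_B/(R_A + R_B) → R_B = R_A · (0.7231)/(1 − 0.7231) = 40.2 × 2.611 = 105.0 kΩ.

R_B ≈ 105 kΩ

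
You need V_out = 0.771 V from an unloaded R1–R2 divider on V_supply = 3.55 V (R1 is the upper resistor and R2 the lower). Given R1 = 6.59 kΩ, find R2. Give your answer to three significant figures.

V_out/V_supply = R2/(R1+R2) = 0.2172.
R2 = R1 · 0.2172/(1 − 0.2172) = 1.828 kΩ.

R2 ≈ 1.83 kΩ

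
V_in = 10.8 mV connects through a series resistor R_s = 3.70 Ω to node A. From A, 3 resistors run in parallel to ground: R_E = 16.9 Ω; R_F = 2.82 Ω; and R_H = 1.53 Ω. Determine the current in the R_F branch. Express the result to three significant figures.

I ≈ 0.774 mA

Equivalent of the parallel group: R_p = 0.9369 Ω.
V_A by voltage divider: V_A = 10.8 × 0.9369/(3.70 + 0.9369) = 2.182 mV.
Branch current I = V_A/R_F = 2.182/2.82 = 0.7738 mA.
(Check via current divider: I_total = 2.329 mA; share G_k/ΣG = 0.3322 → same result.)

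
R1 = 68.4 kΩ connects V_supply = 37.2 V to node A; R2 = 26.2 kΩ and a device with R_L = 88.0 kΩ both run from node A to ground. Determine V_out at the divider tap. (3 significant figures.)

V_out ≈ 8.48 V

First combine the lower leg with the load: R2 ‖ R_L = 20.19 kΩ.
Then V_out = V_supply · R2'/(R1 + R2') = 37.2 × 20.19/88.59 = 8.478 V.
(Unloaded it would be 10.3 V; the load pulls it down.)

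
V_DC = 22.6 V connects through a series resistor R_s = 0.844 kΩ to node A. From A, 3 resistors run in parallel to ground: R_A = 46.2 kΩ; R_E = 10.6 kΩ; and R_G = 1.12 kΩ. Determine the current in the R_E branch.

I ≈ 1.15 mA

Equivalent of the parallel group: R_p = 0.9912 kΩ.
Node voltage V_A = V_DC · R_p/(R_s + R_p) = 22.6 × 0.5401 = 12.21 V.
Branch current I = V_A/R_E = 12.21/10.6 = 1.152 mA.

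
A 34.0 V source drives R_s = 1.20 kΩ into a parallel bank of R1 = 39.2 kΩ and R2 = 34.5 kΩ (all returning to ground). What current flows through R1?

I ≈ 0.814 mA

Parallel bank: R_p = 1/(1/39.2 + 1/34.5) = 18.35 kΩ.
V_A = 34.0 × 18.35/19.55 = 31.91 V.
Branch current I = V_A/R1 = 31.91/39.2 = 0.8141 mA.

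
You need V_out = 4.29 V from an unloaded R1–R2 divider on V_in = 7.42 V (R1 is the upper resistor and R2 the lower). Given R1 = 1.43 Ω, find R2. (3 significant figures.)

V_out/V_in = R2/(R1+R2) = 0.5782.
Rearranging, R2 = R1·k/(1−k) = 1.43 × 1.371 = 1.960 Ω.

R2 ≈ 1.96 Ω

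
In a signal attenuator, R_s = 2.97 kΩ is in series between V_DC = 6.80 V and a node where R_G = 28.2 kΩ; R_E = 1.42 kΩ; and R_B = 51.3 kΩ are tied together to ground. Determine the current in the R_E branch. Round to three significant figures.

I ≈ 1.47 mA

Equivalent of the parallel group: R_p = 1.317 kΩ.
Node voltage V_A = V_DC · R_p/(R_s + R_p) = 6.80 × 0.3072 = 2.089 V.
Branch current I = V_A/R_E = 2.089/1.42 = 1.471 mA.
(Check via current divider: I_total = 1.586 mA; share G_k/ΣG = 0.9276 → same result.)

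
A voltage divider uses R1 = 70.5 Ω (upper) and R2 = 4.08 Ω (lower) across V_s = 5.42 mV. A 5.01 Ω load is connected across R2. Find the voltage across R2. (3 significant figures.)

First combine the lower leg with the load: R2 ‖ R_L = 2.249 Ω.
Then V_out = V_s · R2'/(R1 + R2') = 5.42 × 2.249/72.75 = 0.1675 mV.
(Unloaded it would be 0.297 mV; the load pulls it down.)

V_out ≈ 0.168 mV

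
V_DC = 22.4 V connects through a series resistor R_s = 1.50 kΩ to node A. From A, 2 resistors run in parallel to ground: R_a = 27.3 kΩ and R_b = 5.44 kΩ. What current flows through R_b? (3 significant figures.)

I ≈ 3.09 mA

Equivalent of the parallel group: R_p = 4.536 kΩ.
V_A by voltage divider: V_A = 22.4 × 4.536/(1.50 + 4.536) = 16.83 V.
Branch current I = V_A/R_b = 16.83/5.44 = 3.094 mA.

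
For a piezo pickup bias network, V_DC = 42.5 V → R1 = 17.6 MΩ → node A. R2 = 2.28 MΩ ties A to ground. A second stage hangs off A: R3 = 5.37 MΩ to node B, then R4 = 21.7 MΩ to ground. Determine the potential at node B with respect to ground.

V_B ≈ 3.64 V

Looking into the second stage from A: R3 + R4 = 27.07 MΩ appears in parallel with R2.
Effective lower resistance at A: R2 ‖ 27.07 = 2.103 MΩ.
So V_A = 42.5 × 0.1067 = 4.536 V.
Stage 2 is unloaded, so V_B = V_A · R4/(R3+R4) = 4.536 × 21.7/27.07 = 3.636 V.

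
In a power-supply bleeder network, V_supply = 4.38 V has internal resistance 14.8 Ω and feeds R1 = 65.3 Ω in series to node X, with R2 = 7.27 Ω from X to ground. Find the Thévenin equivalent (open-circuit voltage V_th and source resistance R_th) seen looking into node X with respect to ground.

V_th ≈ 0.364 V, R_th ≈ 6.67 Ω

R1' = 14.8 + 65.3 = 80.10 Ω (source resistance + R1).
With X open, the divider is unloaded: V_th = 4.38 × 7.27/87.37 = 0.3645 V.
Looking into X with the source shorted: R_th = R1'·R2/(R1'+R2) = 80.10 × 7.27/87.37 = 6.665 Ω.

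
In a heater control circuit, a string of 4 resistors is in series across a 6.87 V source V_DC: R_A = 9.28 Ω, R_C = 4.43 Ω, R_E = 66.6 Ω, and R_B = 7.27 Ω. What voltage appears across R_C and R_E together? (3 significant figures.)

Total series resistance ΣR = 9.28 + 4.43 + 66.6 + 7.27 = 87.58 Ω.
R_{R_C..R_E} = 4.43 + 66.6 = 71.03 Ω.
By the voltage-divider rule, V = 6.87 × 71.03/87.58 = 5.572 V.

V ≈ 5.57 V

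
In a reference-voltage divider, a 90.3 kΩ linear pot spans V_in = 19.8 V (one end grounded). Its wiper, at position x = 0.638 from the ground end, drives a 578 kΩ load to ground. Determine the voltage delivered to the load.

V_out ≈ 12.2 V

The pot divides into 32.69 kΩ above the wiper and 57.61 kΩ below.
Lower segment in parallel with the load: 57.61 ‖ 578 = 52.39 kΩ.
V_out = 19.8 × 52.39/(32.69 + 52.39) = 12.19 V.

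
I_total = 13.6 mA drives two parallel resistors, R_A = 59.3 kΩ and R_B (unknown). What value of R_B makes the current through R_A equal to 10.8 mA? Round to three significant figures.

R_B ≈ 229 kΩ

In a two-way split, I_A/I_total = R_B/(R_A + R_B).
10.8/13.6 = R_B/(R_A + R_B) → R_B = R_A · (0.7941)/(1 − 0.7941) = 59.3 × 3.857 = 228.7 kΩ.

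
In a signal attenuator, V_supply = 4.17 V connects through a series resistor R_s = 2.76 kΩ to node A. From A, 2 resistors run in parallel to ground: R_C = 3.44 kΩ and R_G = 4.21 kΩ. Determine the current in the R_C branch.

I ≈ 0.493 mA

Equivalent of the parallel group: R_p = 1.893 kΩ.
V_A by voltage divider: V_A = 4.17 × 1.893/(2.76 + 1.893) = 1.697 V.
Branch current I = V_A/R_C = 1.697/3.44 = 0.4932 mA.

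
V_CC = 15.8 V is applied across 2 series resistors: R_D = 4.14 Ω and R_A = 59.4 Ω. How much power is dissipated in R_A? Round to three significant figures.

P ≈ 3.67 W

Series current I = V_CC/ΣR = 15.8/63.54 = 0.2487 A.
P = I²R = 0.06183 × 59.4 = 3.673 W.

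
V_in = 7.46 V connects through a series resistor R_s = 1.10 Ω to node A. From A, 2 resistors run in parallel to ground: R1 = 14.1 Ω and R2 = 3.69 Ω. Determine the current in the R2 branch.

Combine the parallel branches: R_p = (1/14.1 + 1/3.69)⁻¹ = 2.925 Ω.
V_A = 7.46 × 2.925/4.025 = 5.421 V.
Branch current I = V_A/R2 = 5.421/3.69 = 1.469 A.
(Equivalently: I_total = 1.854 A, then current-divider fraction G_k/ΣG = 0.7926.)

I ≈ 1.47 A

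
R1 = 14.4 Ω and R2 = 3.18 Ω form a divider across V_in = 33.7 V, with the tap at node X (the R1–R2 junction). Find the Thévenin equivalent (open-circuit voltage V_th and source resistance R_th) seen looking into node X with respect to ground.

V_th ≈ 6.10 V, R_th ≈ 2.60 Ω

With X open, the divider is unloaded: V_th = 33.7 × 3.18/17.58 = 6.096 V.
Zeroing V_in shorts the top of R1 to ground, so R_th = R1 ‖ R2 = 2.605 Ω.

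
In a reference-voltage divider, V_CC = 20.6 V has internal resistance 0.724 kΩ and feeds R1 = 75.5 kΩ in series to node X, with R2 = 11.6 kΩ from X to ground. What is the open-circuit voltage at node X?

R1' = 0.724 + 75.5 = 76.22 kΩ (source resistance + R1).
Open-circuit (no load on X): V_th = V_CC · R2/(R1' + R2) = 20.6 × 11.6/(76.22 + 11.6) = 2.721 V.

V_th ≈ 2.72 V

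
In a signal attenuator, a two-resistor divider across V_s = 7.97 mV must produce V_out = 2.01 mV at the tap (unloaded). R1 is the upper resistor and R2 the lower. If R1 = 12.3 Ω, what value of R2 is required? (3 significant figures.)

R2 ≈ 4.15 Ω

Required fraction k = V_out/V_s = 0.2522.
Rearranging, R2 = R1·k/(1−k) = 12.3 × 0.3372 = 4.148 Ω.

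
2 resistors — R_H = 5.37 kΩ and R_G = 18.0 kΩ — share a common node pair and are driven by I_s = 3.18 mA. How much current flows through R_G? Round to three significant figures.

For two parallel branches, I_k = I_s · (other R)/(sum of R).
So I = 3.18 × 5.37/23.37 = 0.7307 mA.

I ≈ 0.731 mA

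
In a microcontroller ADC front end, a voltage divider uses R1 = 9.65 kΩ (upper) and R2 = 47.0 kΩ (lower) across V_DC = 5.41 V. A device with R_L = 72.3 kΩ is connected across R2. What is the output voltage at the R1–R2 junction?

The load sits in parallel with R2, giving an effective lower resistance R2' = R2·R_L/(R2+R_L) = 28.48 kΩ.
Then V_out = V_DC · R2'/(R1 + R2') = 5.41 × 28.48/38.13 = 4.041 V.
(Unloaded it would be 4.49 V; the load pulls it down.)

V_out ≈ 4.04 V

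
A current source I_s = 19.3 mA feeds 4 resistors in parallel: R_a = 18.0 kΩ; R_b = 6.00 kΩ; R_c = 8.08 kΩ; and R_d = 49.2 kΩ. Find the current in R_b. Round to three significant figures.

I ≈ 8.78 mA

ΣG = 1/18.0 + 1/6.00 + 1/8.08 + 1/49.2 = 0.3663.
Current divider: I(R_b) = I_s · G_k/ΣG = 19.3 × (0.1667/0.3663) = 19.3 × 0.4550 = 8.781 mA.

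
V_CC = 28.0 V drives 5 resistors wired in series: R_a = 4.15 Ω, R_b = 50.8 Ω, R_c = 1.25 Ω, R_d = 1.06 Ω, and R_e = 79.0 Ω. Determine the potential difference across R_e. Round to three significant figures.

ΣR = 4.15 + 50.8 + 1.25 + 1.06 + 79.0 = 136.3 Ω.
Voltage divider: V = V_CC · (79.00 / 136.3) = 28.0 × 0.5798 = 16.23 V.

V ≈ 16.2 V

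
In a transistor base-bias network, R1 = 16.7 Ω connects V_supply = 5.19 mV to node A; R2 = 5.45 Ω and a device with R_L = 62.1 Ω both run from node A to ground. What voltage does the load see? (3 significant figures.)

First combine the lower leg with the load: R2 ‖ R_L = 5.010 Ω.
Then V_out = V_supply · R2'/(R1 + R2') = 5.19 × 5.010/21.71 = 1.198 mV.

V_out ≈ 1.20 mV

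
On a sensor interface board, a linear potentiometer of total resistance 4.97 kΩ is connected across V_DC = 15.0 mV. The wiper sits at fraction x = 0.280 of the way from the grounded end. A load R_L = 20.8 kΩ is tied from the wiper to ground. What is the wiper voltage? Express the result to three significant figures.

Split the track: R_lower = x·R_p = 1.392 kΩ, R_upper = (1−x)·R_p = 3.578 kΩ.
(x·R_p) ‖ R_L = 1.304 kΩ.
Loaded-divider output: V_out = 15.0 × 0.2671 = 4.007 mV.
(Unloaded: V_out = x·V_DC = 4.20 mV.)

V_out ≈ 4.01 mV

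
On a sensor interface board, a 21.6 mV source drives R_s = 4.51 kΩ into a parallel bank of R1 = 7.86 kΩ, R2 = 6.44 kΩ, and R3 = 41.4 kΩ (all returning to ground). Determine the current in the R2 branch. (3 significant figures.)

I ≈ 1.41 µA

Combine the parallel branches: R_p = (1/7.86 + 1/6.44 + 1/41.4)⁻¹ = 3.261 kΩ.
Node voltage V_A = V_in · R_p/(R_s + R_p) = 21.6 × 0.4196 = 9.064 mV.
I(R2) = V_A / R2 = 9.064/6.44 = 1.407 µA.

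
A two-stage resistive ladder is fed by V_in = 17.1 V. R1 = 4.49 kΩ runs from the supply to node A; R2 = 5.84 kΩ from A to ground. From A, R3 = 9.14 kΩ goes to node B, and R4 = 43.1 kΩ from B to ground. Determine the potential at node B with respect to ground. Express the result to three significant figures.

V_B ≈ 7.61 V

The second stage (R3 + R4 = 52.24 kΩ) loads node A in parallel with R2.
R2 ‖ (R3+R4) = 5.253 kΩ.
V_A = 17.1 × 5.253/(4.49 + 5.253) = 9.219 V.
Then the unloaded second divider: V_B = V_A × R4/(R3+R4) = 9.219 × 0.8250 = 7.606 V.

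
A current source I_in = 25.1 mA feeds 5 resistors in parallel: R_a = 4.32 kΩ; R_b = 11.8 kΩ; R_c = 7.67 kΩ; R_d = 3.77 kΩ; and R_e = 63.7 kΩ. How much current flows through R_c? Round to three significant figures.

Conductances: ΣG = 1/4.32 + 1/11.8 + 1/7.67 + 1/3.77 + 1/63.7 = 0.7276 (1/kΩ).
By the current-divider rule, I = I_in · G_k/ΣG = 25.1 × 0.1792 = 4.498 mA.

I ≈ 4.50 mA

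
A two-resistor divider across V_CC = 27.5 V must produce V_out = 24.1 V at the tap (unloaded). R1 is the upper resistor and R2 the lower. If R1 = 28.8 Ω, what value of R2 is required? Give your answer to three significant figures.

V_out/V_CC = R2/(R1+R2) = 0.8764.
So R2 = R1 · V_out/(V_CC − V_out) = 28.8 × 24.1/(27.5 − 24.1) = 28.8 × 7.088 = 204.1 Ω.

R2 ≈ 204 Ω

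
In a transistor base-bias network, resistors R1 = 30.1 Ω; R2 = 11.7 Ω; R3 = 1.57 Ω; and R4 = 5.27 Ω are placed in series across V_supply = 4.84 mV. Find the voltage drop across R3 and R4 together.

V ≈ 0.681 mV

Series total: ΣR = 30.1 + 11.7 + 1.57 + 5.27 = 48.64 Ω.
R_{R3..R4} = 1.57 + 5.27 = 6.840 Ω.
By the voltage-divider rule, V = 4.84 × 6.840/48.64 = 0.6806 mV.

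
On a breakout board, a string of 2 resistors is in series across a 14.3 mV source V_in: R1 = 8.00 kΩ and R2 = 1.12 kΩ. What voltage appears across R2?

V ≈ 1.76 mV

Series total: ΣR = 8.00 + 1.12 = 9.120 kΩ.
V = V_in · R/ΣR = 14.3 × 0.1228 = 1.756 mV.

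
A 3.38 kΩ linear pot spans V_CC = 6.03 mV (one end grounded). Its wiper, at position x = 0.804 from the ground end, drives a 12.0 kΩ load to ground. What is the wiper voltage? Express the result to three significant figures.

V_out ≈ 4.64 mV

Split the track: R_lower = x·R_p = 2.718 kΩ, R_upper = (1−x)·R_p = 0.6625 kΩ.
Lower segment in parallel with the load: 2.718 ‖ 12.0 = 2.216 kΩ.
V_out = 6.03 × 2.216/(0.6625 + 2.216) = 4.642 mV.
(Unloaded: V_out = x·V_CC = 4.85 mV.)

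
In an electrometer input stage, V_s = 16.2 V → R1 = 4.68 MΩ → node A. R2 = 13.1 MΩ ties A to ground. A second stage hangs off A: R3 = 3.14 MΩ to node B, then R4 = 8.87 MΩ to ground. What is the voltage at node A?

Looking into the second stage from A: R3 + R4 = 12.01 MΩ appears in parallel with R2.
R2 ‖ (R3+R4) = 6.266 MΩ.
So V_A = 16.2 × 0.5724 = 9.273 V.

V_A ≈ 9.27 V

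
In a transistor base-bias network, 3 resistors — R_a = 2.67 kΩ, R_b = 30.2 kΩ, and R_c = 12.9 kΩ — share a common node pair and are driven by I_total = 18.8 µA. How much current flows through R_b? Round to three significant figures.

I ≈ 1.28 µA

Total conductance ΣG = 1/2.67 + 1/30.2 + 1/12.9 = 0.4852 (units of 1/kΩ).
R_b takes the fraction G_k/ΣG = 0.03311/0.4852 = 0.06825, so I = 18.8 × 0.06825 = 1.283 µA.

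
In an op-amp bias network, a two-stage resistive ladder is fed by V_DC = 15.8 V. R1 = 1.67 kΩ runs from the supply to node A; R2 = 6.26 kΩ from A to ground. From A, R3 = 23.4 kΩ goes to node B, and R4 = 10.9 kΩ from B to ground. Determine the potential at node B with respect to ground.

V_B ≈ 3.82 V

The second stage (R3 + R4 = 34.30 kΩ) loads node A in parallel with R2.
Effective lower resistance at A: R2 ‖ 34.30 = 5.294 kΩ.
First divider: V_A = V_DC · 5.294/(1.67 + 5.294) = 12.01 V.
Then the unloaded second divider: V_B = V_A × R4/(R3+R4) = 12.01 × 0.3178 = 3.817 V.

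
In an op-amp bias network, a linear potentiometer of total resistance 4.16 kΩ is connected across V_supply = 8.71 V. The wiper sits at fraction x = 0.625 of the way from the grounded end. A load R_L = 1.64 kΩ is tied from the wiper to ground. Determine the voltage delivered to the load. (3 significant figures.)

V_out ≈ 3.41 V

The pot divides into 1.560 kΩ above the wiper and 2.600 kΩ below.
(x·R_p) ‖ R_L = 1.006 kΩ.
Then V_out = V_supply · 1.006/(1.560 + 1.006) = 3.414 V.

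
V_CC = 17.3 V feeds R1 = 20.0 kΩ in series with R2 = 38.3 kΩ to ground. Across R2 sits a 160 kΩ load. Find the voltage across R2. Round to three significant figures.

The load sits in parallel with R2, giving an effective lower resistance R2' = R2·R_L/(R2+R_L) = 30.90 kΩ.
Now apply the divider: V_out = 17.3 × 0.6071 = 10.50 V.

V_out ≈ 10.5 V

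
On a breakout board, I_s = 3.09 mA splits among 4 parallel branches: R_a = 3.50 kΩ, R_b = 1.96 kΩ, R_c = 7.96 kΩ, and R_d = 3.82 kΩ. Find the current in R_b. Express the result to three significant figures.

ΣG = 1/3.50 + 1/1.96 + 1/7.96 + 1/3.82 = 1.183.
Current divider: I(R_b) = I_s · G_k/ΣG = 3.09 × (0.5102/1.183) = 3.09 × 0.4312 = 1.332 mA.

I ≈ 1.33 mA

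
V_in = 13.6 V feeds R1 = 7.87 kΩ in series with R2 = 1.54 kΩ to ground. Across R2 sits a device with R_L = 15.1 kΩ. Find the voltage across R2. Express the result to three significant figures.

V_out ≈ 2.05 V

R2 ‖ R_L = (1.54 × 15.1)/(1.54 + 15.1) = 1.397 kΩ.
Now apply the divider: V_out = 13.6 × 0.1508 = 2.051 V.
(Unloaded it would be 2.23 V; the load pulls it down.)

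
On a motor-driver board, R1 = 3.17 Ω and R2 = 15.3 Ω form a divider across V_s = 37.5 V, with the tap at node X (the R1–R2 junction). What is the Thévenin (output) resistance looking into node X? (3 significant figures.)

R_th ≈ 2.63 Ω

With V_s suppressed (replaced by a short), R_th = R1 ‖ R2 = (3.170 × 15.3)/(3.170 + 15.3) = 2.626 Ω.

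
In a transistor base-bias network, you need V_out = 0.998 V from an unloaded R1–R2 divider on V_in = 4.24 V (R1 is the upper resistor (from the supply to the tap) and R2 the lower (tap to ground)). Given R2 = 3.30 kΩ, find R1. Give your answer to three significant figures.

R1 ≈ 10.7 kΩ

The divider ratio is R2/(R1+R2) = 0.998/4.24 = 0.2354.
So R1 = R2 · (V_in/V_out − 1) = 3.30 × (4.24/0.998 − 1) = 3.30 × 3.248 = 10.72 kΩ.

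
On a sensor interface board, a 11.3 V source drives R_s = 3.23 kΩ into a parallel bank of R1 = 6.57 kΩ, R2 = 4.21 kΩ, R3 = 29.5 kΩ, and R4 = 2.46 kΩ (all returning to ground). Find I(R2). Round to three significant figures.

I ≈ 0.729 mA

Combine the parallel branches: R_p = (1/6.57 + 1/4.21 + 1/29.5 + 1/2.46)⁻¹ = 1.205 kΩ.
V_A = 11.3 × 1.205/4.435 = 3.070 V.
I(R2) = V_A / R2 = 3.070/4.21 = 0.7291 mA.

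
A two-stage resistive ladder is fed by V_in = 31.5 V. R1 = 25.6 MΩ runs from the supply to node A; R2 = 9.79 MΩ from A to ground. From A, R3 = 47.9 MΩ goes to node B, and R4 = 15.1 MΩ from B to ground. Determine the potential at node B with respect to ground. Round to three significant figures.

V_B ≈ 1.88 V

The second stage (R3 + R4 = 63.00 MΩ) loads node A in parallel with R2.
R2 ‖ (R3+R4) = 8.473 MΩ.
So V_A = 31.5 × 0.2487 = 7.833 V.
Stage 2 is unloaded, so V_B = V_A · R4/(R3+R4) = 7.833 × 15.1/63.00 = 1.878 V.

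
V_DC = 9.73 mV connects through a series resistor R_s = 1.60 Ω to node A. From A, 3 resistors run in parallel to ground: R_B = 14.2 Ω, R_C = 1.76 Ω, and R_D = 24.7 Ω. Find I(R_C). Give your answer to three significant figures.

Parallel bank: R_p = 1/(1/14.2 + 1/1.76 + 1/24.7) = 1.473 Ω.
V_A = 9.73 × 1.473/3.073 = 4.663 mV.
Branch current I = V_A/R_C = 4.663/1.76 = 2.650 mA.

I ≈ 2.65 mA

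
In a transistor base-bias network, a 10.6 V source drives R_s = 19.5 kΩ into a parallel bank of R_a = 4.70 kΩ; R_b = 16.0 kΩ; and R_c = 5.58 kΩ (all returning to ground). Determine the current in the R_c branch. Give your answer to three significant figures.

Combine the parallel branches: R_p = (1/4.70 + 1/16.0 + 1/5.58)⁻¹ = 2.200 kΩ.
V_A = 10.6 × 2.200/21.70 = 1.075 V.
I(R_c) = V_A / R_c = 1.075/5.58 = 0.1926 mA.

I ≈ 0.193 mA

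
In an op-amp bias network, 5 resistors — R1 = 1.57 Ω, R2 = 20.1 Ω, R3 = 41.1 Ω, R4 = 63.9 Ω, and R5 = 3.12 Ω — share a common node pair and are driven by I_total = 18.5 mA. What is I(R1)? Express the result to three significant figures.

ΣG = 1/1.57 + 1/20.1 + 1/41.1 + 1/63.9 + 1/3.12 = 1.047.
Current divider: I(R1) = I_total · G_k/ΣG = 18.5 × (0.6369/1.047) = 18.5 × 0.6082 = 11.25 mA.

I ≈ 11.3 mA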